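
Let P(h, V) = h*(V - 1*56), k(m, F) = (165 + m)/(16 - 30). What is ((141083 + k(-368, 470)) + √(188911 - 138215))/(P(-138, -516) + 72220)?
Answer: 282195/302312 + √12674/75578 ≈ 0.93495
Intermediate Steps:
k(m, F) = -165/14 - m/14 (k(m, F) = (165 + m)/(-14) = (165 + m)*(-1/14) = -165/14 - m/14)
P(h, V) = h*(-56 + V) (P(h, V) = h*(V - 56) = h*(-56 + V))
((141083 + k(-368, 470)) + √(188911 - 138215))/(P(-138, -516) + 72220) = ((141083 + (-165/14 - 1/14*(-368))) + √(188911 - 138215))/(-138*(-56 - 516) + 72220) = ((141083 + (-165/14 + 184/7)) + √50696)/(-138*(-572) + 72220) = ((141083 + 29/2) + 2*√12674)/(78936 + 72220) = (282195/2 + 2*√12674)/151156 = (282195/2 + 2*√12674)*(1/151156) = 282195/302312 + √12674/75578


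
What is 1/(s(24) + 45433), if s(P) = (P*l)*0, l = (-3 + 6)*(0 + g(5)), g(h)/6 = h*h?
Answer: 1/45433 ≈ 2.2010e-5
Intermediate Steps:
g(h) = 6*h² (g(h) = 6*(h*h) = 6*h²)
l = 450 (l = (-3 + 6)*(0 + 6*5²) = 3*(0 + 6*25) = 3*(0 + 150) = 3*150 = 450)
s(P) = 0 (s(P) = (P*450)*0 = (450*P)*0 = 0)
1/(s(24) + 45433) = 1/(0 + 45433) = 1/45433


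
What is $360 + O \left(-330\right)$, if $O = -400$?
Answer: $132360$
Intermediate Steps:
$360 + O \left(-330\right) = 360 - -132000 = 360 + 132000 = 132360$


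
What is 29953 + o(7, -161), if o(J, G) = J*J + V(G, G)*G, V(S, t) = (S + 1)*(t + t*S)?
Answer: 663607602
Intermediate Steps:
V(S, t) = (1 + S)*(t + S*t)
o(J, G) = J² + G²*(1 + G² + 2*G) (o(J, G) = J*J + (G*(1 + G² + 2*G))*G = J² + G²*(1 + G² + 2*G))
29953 + o(7, -161) = 29953 + (7² + (-161)²*(1 + (-161)² + 2*(-161))) = 29953 + (49 + 25921*(1 + 25921 - 322)) = 29953 + (49 + 25921*25600) = 29953 + (49 + 663577600) = 29953 + 663577649 = 663607602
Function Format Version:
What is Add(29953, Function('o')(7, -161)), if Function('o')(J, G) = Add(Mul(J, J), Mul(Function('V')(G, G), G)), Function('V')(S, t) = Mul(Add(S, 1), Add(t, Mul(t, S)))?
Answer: 663607602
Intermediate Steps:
Function('V')(S, t) = Mul(Add(1, S), Add(t, Mul(S, t)))
Function('o')(J, G) = Add(Pow(J, 2), Mul(Pow(G, 2), Add(1, Pow(G, 2), Mul(2, G)))) (Function('o')(J, G) = Add(Mul(J, J), Mul(Mul(G, Add(1, Pow(G, 2), Mul(2, G))), G)) = Add(Pow(J, 2), Mul(Pow(G, 2), Add(1, Pow(G, 2), Mul(2, G)))))
Add(29953, Function('o')(7, -161)) = Add(29953, Add(Pow(7, 2), Mul(Pow(-161, 2), Add(1, Pow(-161, 2), Mul(2, -161))))) = Add(29953, Add(49, Mul(25921, Add(1, 25921, -322)))) = Add(29953, Add(49, Mul(25921, 25600))) = Add(29953, Add(49, 663577600)) = Add(29953, 663577649) = 663607602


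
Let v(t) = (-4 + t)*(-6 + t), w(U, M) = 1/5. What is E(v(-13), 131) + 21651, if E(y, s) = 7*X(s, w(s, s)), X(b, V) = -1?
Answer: 21644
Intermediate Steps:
w(U, M) = ⅕
v(t) = (-6 + t)*(-4 + t)
E(y, s) = -7 (E(y, s) = 7*(-1) = -7)
E(v(-13), 131) + 21651 = -7 + 21651 = 21644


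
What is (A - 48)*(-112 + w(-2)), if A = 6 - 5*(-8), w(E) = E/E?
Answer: 222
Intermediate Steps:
w(E) = 1
A = 46 (A = 6 + 40 = 46)
(A - 48)*(-112 + w(-2)) = (46 - 48)*(-112 + 1) = -2*(-111) = 222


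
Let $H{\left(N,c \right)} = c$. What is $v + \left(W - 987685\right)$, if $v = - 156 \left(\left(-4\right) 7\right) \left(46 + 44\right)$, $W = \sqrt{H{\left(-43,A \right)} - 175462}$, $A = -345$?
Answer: $-594565 + 19 i \sqrt{487} \approx -5.9457 \cdot 10^{5} + 419.29 i$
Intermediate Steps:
$W = 19 i \sqrt{487}$ ($W = \sqrt{-345 - 175462} = \sqrt{-175807} = 19 i \sqrt{487} \approx 419.29 i$)
$v = 393120$ ($v = \left(-156\right) \left(-28\right) 90 = 4368 \cdot 90 = 393120$)
$v + \left(W - 987685\right) = 393120 + \left(19 i \sqrt{487} - 987685\right) = 393120 - \left(987685 - 19 i \sqrt{487}\right) = -594565 + 19 i \sqrt{487}$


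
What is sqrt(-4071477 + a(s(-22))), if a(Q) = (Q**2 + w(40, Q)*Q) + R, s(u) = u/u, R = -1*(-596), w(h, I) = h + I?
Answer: I*sqrt(4070839) ≈ 2017.6*I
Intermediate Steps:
w(h, I) = I + h
R = 596
s(u) = 1
a(Q) = 596 + Q**2 + Q*(40 + Q) (a(Q) = (Q**2 + (Q + 40)*Q) + 596 = (Q**2 + (40 + Q)*Q) + 596 = (Q**2 + Q*(40 + Q)) + 596 = 596 + Q**2 + Q*(40 + Q))
sqrt(-4071477 + a(s(-22))) = sqrt(-4071477 + (596 + 1**2 + 1*(40 + 1))) = sqrt(-4071477 + (596 + 1 + 1*41)) = sqrt(-4071477 + (596 + 1 + 41)) = sqrt(-4071477 + 638) = sqrt(-4070839) = I*sqrt(4070839)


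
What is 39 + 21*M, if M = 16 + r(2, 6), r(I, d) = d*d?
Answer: 1131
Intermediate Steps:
r(I, d) = d**2
M = 52 (M = 16 + 6**2 = 16 + 36 = 52)
39 + 21*M = 39 + 21*52 = 39 + 1092 = 1131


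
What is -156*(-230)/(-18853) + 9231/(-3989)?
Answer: -317157363/75204617 ≈ -4.2173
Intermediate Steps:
-156*(-230)/(-18853) + 9231/(-3989) = 35880*(-1/18853) + 9231*(-1/3989) = -35880/18853 - 9231/3989 = -317157363/75204617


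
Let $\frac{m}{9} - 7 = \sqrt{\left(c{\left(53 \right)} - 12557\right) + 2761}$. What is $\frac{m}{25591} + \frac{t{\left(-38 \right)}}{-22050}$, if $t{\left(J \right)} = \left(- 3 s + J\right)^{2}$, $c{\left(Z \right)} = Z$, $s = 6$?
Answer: $- \frac{804737}{5757975} + \frac{9 i \sqrt{9743}}{25591} \approx -0.13976 + 0.034714 i$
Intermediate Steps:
$t{\left(J \right)} = \left(-18 + J\right)^{2}$ ($t{\left(J \right)} = \left(\left(-3\right) 6 + J\right)^{2} = \left(-18 + J\right)^{2}$)
$m = 63 + 9 i \sqrt{9743}$ ($m = 63 + 9 \sqrt{\left(53 - 12557\right) + 2761} = 63 + 9 \sqrt{-12504 + 2761} = 63 + 9 \sqrt{-9743} = 63 + 9 i \sqrt{9743} \approx 63.0 + 888.36 i$)
$\frac{m}{25591} + \frac{t{\left(-38 \right)}}{-22050} = \frac{63 + 9 i \sqrt{9743}}{25591} + \frac{\left(-18 - 38\right)^{2}}{-22050} = \left(63 + 9 i \sqrt{9743}\right) \frac{1}{25591} + \left(-56\right)^{2} \left(- \frac{1}{22050}\right) = \left(\frac{63}{25591} + \frac{9 i \sqrt{9743}}{25591}\right) + 3136 \left(- \frac{1}{22050}\right) = \left(\frac{63}{25591} + \frac{9 i \sqrt{9743}}{25591}\right) - \frac{32}{225} = - \frac{804737}{5757975} + \frac{9 i \sqrt{9743}}{25591}$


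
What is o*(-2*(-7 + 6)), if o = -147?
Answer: -294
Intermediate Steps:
o*(-2*(-7 + 6)) = -(-294)*(-7 + 6) = -(-294)*(-1) = -147*2 = -294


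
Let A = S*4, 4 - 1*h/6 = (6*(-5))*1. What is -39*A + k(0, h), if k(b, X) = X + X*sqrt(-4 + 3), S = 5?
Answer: -576 + 204*I ≈ -576.0 + 204.0*I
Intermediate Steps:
h = 204 (h = 24 - 6*6*(-5) = 24 - (-180) = 24 - 6*(-30) = 24 + 180 = 204)
k(b, X) = X + I*X (k(b, X) = X + X*sqrt(-1) = X + X*I = X + I*X)
A = 20 (A = 5*4 = 20)
-39*A + k(0, h) = -39*20 + 204*(1 + I) = -780 + (204 + 204*I) = -576 + 204*I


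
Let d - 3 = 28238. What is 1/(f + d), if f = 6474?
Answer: 1/34715 ≈ 2.8806e-5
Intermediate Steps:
d = 28241 (d = 3 + 28238 = 28241)
1/(f + d) = 1/(6474 + 28241) = 1/34715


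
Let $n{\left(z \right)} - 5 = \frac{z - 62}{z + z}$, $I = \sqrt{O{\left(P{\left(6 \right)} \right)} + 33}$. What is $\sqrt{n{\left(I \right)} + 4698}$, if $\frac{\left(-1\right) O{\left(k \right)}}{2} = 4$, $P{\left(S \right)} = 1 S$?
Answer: $\frac{\sqrt{469730}}{10} \approx 68.537$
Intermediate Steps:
$P{\left(S \right)} = S$
$O{\left(k \right)} = -8$ ($O{\left(k \right)} = \left(-2\right) 4 = -8$)
$I = 5$ ($I = \sqrt{-8 + 33} = \sqrt{25} = 5$)
$n{\left(z \right)} = 5 + \frac{-62 + z}{2 z}$ ($n{\left(z \right)} = 5 + \frac{z - 62}{z + z} = 5 + \frac{-62 + z}{2 z}$)
$\sqrt{n{\left(I \right)} + 4698} = \sqrt{\left(\frac{11}{2} - \frac{31}{5}\right) + 4698} = \sqrt{- \frac{7}{10} + 4698} = \sqrt{\frac{46973}{10}} = \frac{\sqrt{469730}}{10}$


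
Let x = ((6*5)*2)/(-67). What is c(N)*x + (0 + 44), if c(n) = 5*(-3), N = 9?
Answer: 3848/67 ≈ 57.433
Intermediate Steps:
c(n) = -15
x = -60/67 (x = (30*2)*(-1/67) = 60*(-1/67) = -60/67 ≈ -0.89552)
c(N)*x + (0 + 44) = -15*(-60/67) + (0 + 44) = 900/67 + 44 = 3848/67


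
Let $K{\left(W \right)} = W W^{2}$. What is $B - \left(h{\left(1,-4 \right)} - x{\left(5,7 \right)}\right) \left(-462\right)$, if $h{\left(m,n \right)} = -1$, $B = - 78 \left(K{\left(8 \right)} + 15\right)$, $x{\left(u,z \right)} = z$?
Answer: $-44802$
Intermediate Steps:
$K{\left(W \right)} = W^{3}$
$B = -41106$ ($B = - 78 \left(8^{3} + 15\right) = - 78 \left(512 + 15\right) = \left(-78\right) 527 = -41106$)
$B - \left(h{\left(1,-4 \right)} - x{\left(5,7 \right)}\right) \left(-462\right) = -41106 - \left(-1 - 7\right) \left(-462\right) = -41106 - \left(-8\right) \left(-462\right) = -41106 - 3696 = -44802$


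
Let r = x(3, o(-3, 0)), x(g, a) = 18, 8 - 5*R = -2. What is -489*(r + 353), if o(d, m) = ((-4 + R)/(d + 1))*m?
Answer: -181419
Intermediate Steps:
R = 2 (R = 8/5 - ⅕*(-2) = 8/5 + ⅖ = 2)
o(d, m) = -2*m/(1 + d) (o(d, m) = ((-4 + 2)/(d + 1))*m = (-2/(1 + d))*m = -2*m/(1 + d))
r = 18
-489*(r + 353) = -489*(18 + 353) = -489*371 = -181419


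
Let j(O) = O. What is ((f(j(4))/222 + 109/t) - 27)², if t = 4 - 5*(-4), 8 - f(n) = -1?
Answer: 396288649/788544 ≈ 502.56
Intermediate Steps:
f(n) = 9 (f(n) = 8 - 1*(-1) = 8 + 1 = 9)
t = 24 (t = 4 + 20 = 24)
((f(j(4))/222 + 109/t) - 27)² = ((9/222 + 109/24) - 27)² = ((9*(1/222) + 109*(1/24)) - 27)² = ((3/74 + 109/24) - 27)² = (4069/888 - 27)² = (-19907/888)² = 396288649/788544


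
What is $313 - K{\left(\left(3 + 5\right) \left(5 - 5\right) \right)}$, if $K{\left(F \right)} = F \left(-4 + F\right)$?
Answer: $313$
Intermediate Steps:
$313 - K{\left(\left(3 + 5\right) \left(5 - 5\right) \right)} = 313 - \left(3 + 5\right) \left(5 - 5\right) \left(-4 + \left(3 + 5\right) \left(5 - 5\right)\right) = 313 - 8 \cdot 0 \left(-4 + 8 \cdot 0\right) = 313 - 0 \left(-4 + 0\right) = 313 - 0 \left(-4\right) = 313 - 0 = 313 + 0 = 313$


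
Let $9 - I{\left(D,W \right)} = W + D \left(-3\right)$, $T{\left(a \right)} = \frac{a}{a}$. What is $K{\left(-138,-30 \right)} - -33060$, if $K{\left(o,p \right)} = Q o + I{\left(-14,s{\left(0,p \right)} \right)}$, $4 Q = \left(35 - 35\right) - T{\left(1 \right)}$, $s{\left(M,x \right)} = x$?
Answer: $\frac{66183}{2} \approx 33092.0$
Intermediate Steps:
$T{\left(a \right)} = 1$
$I{\left(D,W \right)} = 9 - W + 3 D$ ($I{\left(D,W \right)} = 9 - \left(W + D \left(-3\right)\right) = 9 - \left(W - 3 D\right) = 9 + \left(- W + 3 D\right) = 9 - W + 3 D$)
$Q = - \frac{1}{4}$ ($Q = \frac{\left(35 - 35\right) - 1}{4} = \frac{0 - 1}{4} = \frac{1}{4} \left(-1\right) = - \frac{1}{4} \approx -0.25$)
$K{\left(o,p \right)} = -33 - p - \frac{o}{4}$ ($K{\left(o,p \right)} = - \frac{o}{4} + \left(9 - p + 3 \left(-14\right)\right) = - \frac{o}{4} - \left(33 + p\right) = -33 - p - \frac{o}{4}$)
$K{\left(-138,-30 \right)} - -33060 = \left(-33 - -30 - - \frac{69}{2}\right) - -33060 = \left(-33 + 30 + \frac{69}{2}\right) + 33060 = \frac{63}{2} + 33060 = \frac{66183}{2}$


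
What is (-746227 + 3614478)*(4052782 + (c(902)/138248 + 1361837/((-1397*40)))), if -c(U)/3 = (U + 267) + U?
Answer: 510235142854917213339/43893740 ≈ 1.1624e+13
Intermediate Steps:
c(U) = -801 - 6*U (c(U) = -3*((U + 267) + U) = -3*((267 + U) + U) = -3*(267 + 2*U) = -801 - 6*U)
(-746227 + 3614478)*(4052782 + (c(902)/138248 + 1361837/((-1397*40)))) = (-746227 + 3614478)*(4052782 + ((-801 - 6*902)/138248 + 1361837/((-1397*40)))) = 2868251*(4052782 + ((-801 - 5412)*(1/138248) + 1361837/(-55880))) = 2868251*(4052782 + (-6213*1/138248 + 1361837*(-1/55880))) = 2868251*(4052782 + (-6213/138248 - 1361837/55880)) = 2868251*(4052782 - 1071695591/43893740) = 2868251*(177890687689089/43893740) = 510235142854917213339/43893740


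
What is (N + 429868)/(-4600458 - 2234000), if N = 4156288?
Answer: -2293078/3417229 ≈ -0.67103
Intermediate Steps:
(N + 429868)/(-4600458 - 2234000) = (4156288 + 429868)/(-4600458 - 2234000) = 4586156/(-6834458) = 4586156*(-1/6834458) = -2293078/3417229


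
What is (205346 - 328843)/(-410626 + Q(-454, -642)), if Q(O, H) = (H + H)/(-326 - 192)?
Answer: 31985723/106351492 ≈ 0.30075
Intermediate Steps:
Q(O, H) = -H/259 (Q(O, H) = (2*H)/(-518) = (2*H)*(-1/518) = -H/259)
(205346 - 328843)/(-410626 + Q(-454, -642)) = (205346 - 328843)/(-410626 - 1/259*(-642)) = -123497/(-410626 + 642/259) = -123497/(-106351492/259) = -123497*(-259/106351492) = 31985723/106351492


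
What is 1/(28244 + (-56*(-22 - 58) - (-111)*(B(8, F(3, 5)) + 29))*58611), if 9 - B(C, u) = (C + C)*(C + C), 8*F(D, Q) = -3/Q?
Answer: 1/499717386 ≈ 2.0011e-9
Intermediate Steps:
F(D, Q) = -3/(8*Q) (F(D, Q) = (-3/Q)/8 = -3/(8*Q))
B(C, u) = 9 - 4*C² (B(C, u) = 9 - (C + C)*(C + C) = 9 - 2*C*2*C = 9 - 4*C²)
1/(28244 + (-56*(-22 - 58) - (-111)*(B(8, F(3, 5)) + 29))*58611) = 1/(28244 + (-56*(-22 - 58) - (-111)*((9 - 4*8²) + 29))*58611) = (1/58611)/(28244 + (-56*(-80) - (-111)*((9 - 4*64) + 29))) = (1/58611)/(28244 + (4480 - (-111)*((9 - 256) + 29))) = (1/58611)/(28244 + (4480 - (-111)*(-247 + 29))) = (1/58611)/(28244 + (4480 - (-111)*(-218))) = (1/58611)/(28244 + (4480 - 1*24198)) = (1/58611)/(28244 + (4480 - 24198)) = (1/58611)/(28244 - 19718) = (1/58611)/8526 = (1/8526)*(1/58611) = 1/499717386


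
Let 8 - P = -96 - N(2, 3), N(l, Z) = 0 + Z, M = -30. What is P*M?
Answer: -3210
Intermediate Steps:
N(l, Z) = Z
P = 107 (P = 8 - (-96 - 1*3) = 8 - (-96 - 3) = 8 - 1*(-99) = 8 + 99 = 107)
P*M = 107*(-30) = -3210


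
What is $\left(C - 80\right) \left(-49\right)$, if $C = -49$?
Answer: $6321$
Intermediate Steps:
$\left(C - 80\right) \left(-49\right) = \left(-49 - 80\right) \left(-49\right) = \left(-129\right) \left(-49\right) = 6321$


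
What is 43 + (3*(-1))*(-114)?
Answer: 385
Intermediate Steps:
43 + (3*(-1))*(-114) = 43 - 3*(-114) = 43 + 342 = 385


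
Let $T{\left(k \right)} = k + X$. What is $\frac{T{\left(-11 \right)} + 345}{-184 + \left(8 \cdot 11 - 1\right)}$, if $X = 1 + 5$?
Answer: $- \frac{340}{97} \approx -3.5052$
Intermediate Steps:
$X = 6$
$T{\left(k \right)} = 6 + k$ ($T{\left(k \right)} = k + 6 = 6 + k$)
$\frac{T{\left(-11 \right)} + 345}{-184 + \left(8 \cdot 11 - 1\right)} = \frac{\left(6 - 11\right) + 345}{-184 + \left(8 \cdot 11 - 1\right)} = \frac{-5 + 345}{-184 + \left(88 - 1\right)} = \frac{340}{-184 + 87} = \frac{340}{-97} = 340 \left(- \frac{1}{97}\right) = - \frac{340}{97}$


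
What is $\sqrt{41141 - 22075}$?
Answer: $\sqrt{19066} \approx 138.08$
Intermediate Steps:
$\sqrt{41141 - 22075} = \sqrt{19066}$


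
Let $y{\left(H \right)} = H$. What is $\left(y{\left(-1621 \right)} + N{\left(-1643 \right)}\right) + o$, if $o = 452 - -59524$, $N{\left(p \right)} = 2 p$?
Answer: $55069$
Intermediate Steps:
$o = 59976$ ($o = 452 + 59524 = 59976$)
$\left(y{\left(-1621 \right)} + N{\left(-1643 \right)}\right) + o = \left(-1621 + 2 \left(-1643\right)\right) + 59976 = \left(-1621 - 3286\right) + 59976 = -4907 + 59976 = 55069$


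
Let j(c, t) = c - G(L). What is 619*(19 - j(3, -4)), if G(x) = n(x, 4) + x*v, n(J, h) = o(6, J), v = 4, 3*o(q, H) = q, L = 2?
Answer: 16094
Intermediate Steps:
o(q, H) = q/3
n(J, h) = 2 (n(J, h) = (⅓)*6 = 2)
G(x) = 2 + 4*x (G(x) = 2 + x*4 = 2 + 4*x)
j(c, t) = -10 + c (j(c, t) = c - (2 + 4*2) = c - (2 + 8) = c - 1*10 = c - 10 = -10 + c)
619*(19 - j(3, -4)) = 619*(19 - (-10 + 3)) = 619*(19 - 1*(-7)) = 619*(19 + 7) = 619*26 = 16094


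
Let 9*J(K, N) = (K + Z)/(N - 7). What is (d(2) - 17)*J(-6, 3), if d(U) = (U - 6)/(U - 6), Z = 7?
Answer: 4/9 ≈ 0.44444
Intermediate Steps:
d(U) = 1 (d(U) = (-6 + U)/(-6 + U) = 1)
J(K, N) = (7 + K)/(9*(-7 + N)) (J(K, N) = ((K + 7)/(N - 7))/9 = ((7 + K)/(-7 + N))/9 = (7 + K)/(9*(-7 + N)))
(d(2) - 17)*J(-6, 3) = (1 - 17)*((7 - 6)/(9*(-7 + 3))) = -16/(9*(-4)) = -16*(-1)/(9*4) = -16*(-1/36) = 4/9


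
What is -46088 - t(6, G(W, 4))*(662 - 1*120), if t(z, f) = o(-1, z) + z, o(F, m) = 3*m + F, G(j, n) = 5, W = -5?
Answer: -58554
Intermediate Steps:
o(F, m) = F + 3*m
t(z, f) = -1 + 4*z (t(z, f) = (-1 + 3*z) + z = -1 + 4*z)
-46088 - t(6, G(W, 4))*(662 - 1*120) = -46088 - (-1 + 4*6)*(662 - 1*120) = -46088 - (-1 + 24)*(662 - 120) = -46088 - 23*542 = -46088 - 1*12466 = -46088 - 12466 = -58554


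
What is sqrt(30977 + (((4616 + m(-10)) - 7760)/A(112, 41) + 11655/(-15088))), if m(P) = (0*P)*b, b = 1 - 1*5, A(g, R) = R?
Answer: sqrt(439638226247)/3772 ≈ 175.78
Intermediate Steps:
b = -4 (b = 1 - 5 = -4)
m(P) = 0 (m(P) = (0*P)*(-4) = 0*(-4) = 0)
sqrt(30977 + (((4616 + m(-10)) - 7760)/A(112, 41) + 11655/(-15088))) = sqrt(30977 + (((4616 + 0) - 7760)/41 + 11655/(-15088))) = sqrt(30977 + ((4616 - 7760)*(1/41) + 11655*(-1/15088))) = sqrt(30977 + (-3144*1/41 - 11655/15088)) = sqrt(30977 + (-3144/41 - 11655/15088)) = sqrt(30977 - 1168647/15088) = sqrt(466212329/15088) = sqrt(439638226247)/3772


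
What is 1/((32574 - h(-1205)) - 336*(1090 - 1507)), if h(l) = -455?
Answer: 1/173141 ≈ 5.7756e-6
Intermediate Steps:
1/((32574 - h(-1205)) - 336*(1090 - 1507)) = 1/((32574 - 1*(-455)) - 336*(1090 - 1507)) = 1/((32574 + 455) - 336*(-417)) = 1/(33029 + 140112) = 1/173141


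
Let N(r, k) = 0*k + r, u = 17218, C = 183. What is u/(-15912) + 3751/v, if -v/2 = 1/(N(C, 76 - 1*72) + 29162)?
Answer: -437870780519/7956 ≈ -5.5037e+7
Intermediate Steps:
N(r, k) = r (N(r, k) = 0 + r = r)
v = -2/29345 (v = -2/(183 + 29162) = -2/29345 ≈ -6.8155e-5)
u/(-15912) + 3751/v = 17218/(-15912) + 3751/(-2/29345) = 17218*(-1/15912) + 3751*(-29345/2) = -8609/7956 - 110073095/2 = -437870780519/7956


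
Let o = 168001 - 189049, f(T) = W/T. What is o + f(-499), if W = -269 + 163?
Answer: -10502846/499 ≈ -21048.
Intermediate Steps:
W = -106
f(T) = -106/T
o = -21048
o + f(-499) = -21048 - 106/(-499) = -21048 - 106*(-1/499) = -21048 + 106/499 = -10502846/499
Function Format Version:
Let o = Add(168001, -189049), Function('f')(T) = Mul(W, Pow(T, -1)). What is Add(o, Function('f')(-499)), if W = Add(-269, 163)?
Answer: Rational(-10502846, 499) ≈ -21048.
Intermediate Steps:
W = -106
Function('f')(T) = Mul(-106, Pow(T, -1))
o = -21048
Add(o, Function('f')(-499)) = Add(-21048, Mul(-106, Pow(-499, -1))) = Add(-21048, Mul(-106, Rational(-1, 499))) = Add(-21048, Rational(106, 499)) = Rational(-10502846, 499)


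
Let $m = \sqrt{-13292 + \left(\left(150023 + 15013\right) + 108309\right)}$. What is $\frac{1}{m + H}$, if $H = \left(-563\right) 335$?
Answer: $- \frac{188605}{35571585972} - \frac{\sqrt{260053}}{35571585972} \approx -5.3165 \cdot 10^{-6}$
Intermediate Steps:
$H = -188605$
$m = \sqrt{260053}$ ($m = \sqrt{-13292 + \left(165036 + 108309\right)} = \sqrt{-13292 + 273345} = \sqrt{260053} \approx 509.95$)
$\frac{1}{m + H} = \frac{1}{\sqrt{260053} - 188605} = \frac{1}{-188605 + \sqrt{260053}}$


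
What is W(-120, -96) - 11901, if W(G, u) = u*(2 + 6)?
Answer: -12669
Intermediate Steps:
W(G, u) = 8*u (W(G, u) = u*8 = 8*u)
W(-120, -96) - 11901 = 8*(-96) - 11901 = -768 - 11901 = -12669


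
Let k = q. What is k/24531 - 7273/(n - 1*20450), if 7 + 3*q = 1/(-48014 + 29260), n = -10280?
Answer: 358353292237/1514729026395 ≈ 0.23658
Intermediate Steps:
q = -131279/56262 (q = -7/3 + 1/(3*(-48014 + 29260)) = -7/3 + (⅓)/(-18754) = -7/3 + (⅓)*(-1/18754) = -7/3 - 1/56262 = -131279/56262 ≈ -2.3334)
k = -131279/56262 ≈ -2.3334
k/24531 - 7273/(n - 1*20450) = -131279/56262/24531 - 7273/(-10280 - 1*20450) = -131279/56262*1/24531 - 7273/(-10280 - 20450) = -131279/1380163122 - 7273/(-30730) = -131279/1380163122 - 7273*(-1/30730) = -131279/1380163122 + 1039/4390 = 358353292237/1514729026395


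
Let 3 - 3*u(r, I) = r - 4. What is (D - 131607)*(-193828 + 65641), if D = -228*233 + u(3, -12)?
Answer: 23679941781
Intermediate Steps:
u(r, I) = 7/3 - r/3 (u(r, I) = 1 - (r - 4)/3 = 1 - (-4 + r)/3 = 1 + (4/3 - r/3) = 7/3 - r/3)
D = -159368/3 (D = -228*233 + (7/3 - 1/3*3) = -53124 + (7/3 - 1) = -53124 + 4/3 = -159368/3 ≈ -53123.)
(D - 131607)*(-193828 + 65641) = (-159368/3 - 131607)*(-193828 + 65641) = -554189/3*(-128187) = 23679941781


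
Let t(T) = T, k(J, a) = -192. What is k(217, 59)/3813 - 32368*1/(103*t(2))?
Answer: -20576456/130913 ≈ -157.18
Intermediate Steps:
k(217, 59)/3813 - 32368*1/(103*t(2)) = -192/3813 - 32368/(103*2) = -192*1/3813 - 32368/206 = -64/1271 - 32368*1/206 = -64/1271 - 16184/103 = -20576456/130913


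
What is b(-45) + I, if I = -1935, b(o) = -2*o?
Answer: -1845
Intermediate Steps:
b(-45) + I = -2*(-45) - 1935 = 90 - 1935 = -1845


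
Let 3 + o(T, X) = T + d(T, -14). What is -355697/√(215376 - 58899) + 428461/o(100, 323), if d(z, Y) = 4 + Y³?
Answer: -428461/2643 - 355697*√156477/156477 ≈ -1061.3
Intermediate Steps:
o(T, X) = -2743 + T (o(T, X) = -3 + (T + (4 + (-14)³)) = -3 + (T + (4 - 2744)) = -3 + (T - 2740) = -3 + (-2740 + T) = -2743 + T)
-355697/√(215376 - 58899) + 428461/o(100, 323) = -355697/√(215376 - 58899) + 428461/(-2743 + 100) = -355697*√156477/156477 + 428461/(-2643) = -355697*√156477/156477 + 428461*(-1/2643) = -355697*√156477/156477 - 428461/2643 = -428461/2643 - 355697*√156477/156477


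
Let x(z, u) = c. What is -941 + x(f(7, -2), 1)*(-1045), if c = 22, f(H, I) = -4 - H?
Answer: -23931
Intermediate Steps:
x(z, u) = 22
-941 + x(f(7, -2), 1)*(-1045) = -941 + 22*(-1045) = -941 - 22990 = -23931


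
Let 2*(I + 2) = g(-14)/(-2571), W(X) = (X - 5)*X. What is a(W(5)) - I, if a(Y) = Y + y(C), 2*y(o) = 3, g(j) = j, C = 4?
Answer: 17983/5142 ≈ 3.4973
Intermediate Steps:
W(X) = X*(-5 + X) (W(X) = (-5 + X)*X = X*(-5 + X))
I = -5135/2571 (I = -2 + (-14/(-2571))/2 = -2 + (-14*(-1/2571))/2 = -2 + (½)*(14/2571) = -2 + 7/2571 = -5135/2571 ≈ -1.9973)
y(o) = 3/2 (y(o) = (½)*3 = 3/2)
a(Y) = 3/2 + Y (a(Y) = Y + 3/2 = 3/2 + Y)
a(W(5)) - I = (3/2 + 5*(-5 + 5)) - 1*(-5135/2571) = (3/2 + 5*0) + 5135/2571 = (3/2 + 0) + 5135/2571 = 3/2 + 5135/2571 = 17983/5142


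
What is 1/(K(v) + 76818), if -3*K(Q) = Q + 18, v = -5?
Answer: 3/230441 ≈ 1.3019e-5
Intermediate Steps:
K(Q) = -6 - Q/3 (K(Q) = -(Q + 18)/3 = -(18 + Q)/3 = -6 - Q/3)
1/(K(v) + 76818) = 1/((-6 - ⅓*(-5)) + 76818) = 1/((-6 + 5/3) + 76818) = 1/(-13/3 + 76818) = 1/(230441/3) = 3/230441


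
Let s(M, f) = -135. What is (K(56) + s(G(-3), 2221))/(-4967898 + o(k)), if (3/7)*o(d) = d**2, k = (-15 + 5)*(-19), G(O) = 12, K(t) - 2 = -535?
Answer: 1002/7325497 ≈ 0.00013678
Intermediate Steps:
K(t) = -533 (K(t) = 2 - 535 = -533)
k = 190 (k = -10*(-19) = 190)
o(d) = 7*d**2/3
(K(56) + s(G(-3), 2221))/(-4967898 + o(k)) = (-533 - 135)/(-4967898 + (7/3)*190**2) = -668/(-4967898 + (7/3)*36100) = -668/(-4967898 + 252700/3) = -668/(-14650994/3) = -668*(-3/14650994) = 1002/7325497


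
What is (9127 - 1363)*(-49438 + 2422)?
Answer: -365032224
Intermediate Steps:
(9127 - 1363)*(-49438 + 2422) = 7764*(-47016) = -365032224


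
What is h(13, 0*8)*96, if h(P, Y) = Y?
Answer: 0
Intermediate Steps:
h(13, 0*8)*96 = (0*8)*96 = 0*96 = 0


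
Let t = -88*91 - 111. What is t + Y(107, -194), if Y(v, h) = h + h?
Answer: -8507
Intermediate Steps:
Y(v, h) = 2*h
t = -8119 (t = -8008 - 111 = -8119)
t + Y(107, -194) = -8119 + 2*(-194) = -8119 - 388 = -8507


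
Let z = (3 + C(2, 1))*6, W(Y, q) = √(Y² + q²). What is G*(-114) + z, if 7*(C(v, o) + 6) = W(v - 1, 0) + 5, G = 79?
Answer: -63132/7 ≈ -9018.9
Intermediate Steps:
C(v, o) = -37/7 + √((-1 + v)²)/7 (C(v, o) = -6 + (√((v - 1)² + 0²) + 5)/7 = -6 + (√((-1 + v)² + 0) + 5)/7 = -6 + (√((-1 + v)²) + 5)/7 = -6 + (5 + √((-1 + v)²))/7 = -6 + (5/7 + √((-1 + v)²)/7) = -37/7 + √((-1 + v)²)/7)
z = -90/7 (z = (3 + (-37/7 + √((-1 + 2)²)/7))*6 = (3 + (-37/7 + √(1²)/7))*6 = (3 + (-37/7 + √1/7))*6 = (3 + (-37/7 + (⅐)*1))*6 = (3 + (-37/7 + ⅐))*6 = (3 - 36/7)*6 = -15/7*6 = -90/7 ≈ -12.857)
G*(-114) + z = 79*(-114) - 90/7 = -9006 - 90/7 = -63132/7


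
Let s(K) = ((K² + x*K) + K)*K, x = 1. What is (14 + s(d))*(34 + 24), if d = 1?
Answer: 986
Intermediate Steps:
s(K) = K*(K² + 2*K) (s(K) = ((K² + 1*K) + K)*K = ((K² + K) + K)*K = ((K + K²) + K)*K = (K² + 2*K)*K = K*(K² + 2*K))
(14 + s(d))*(34 + 24) = (14 + 1²*(2 + 1))*(34 + 24) = (14 + 1*3)*58 = (14 + 3)*58 = 17*58 = 986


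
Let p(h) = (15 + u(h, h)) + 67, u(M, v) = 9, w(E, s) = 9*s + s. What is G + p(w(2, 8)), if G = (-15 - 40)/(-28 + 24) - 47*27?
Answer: -4657/4 ≈ -1164.3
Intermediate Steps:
w(E, s) = 10*s
G = -5021/4 (G = -55/(-4) - 1269 = -55*(-1/4) - 1269 = 55/4 - 1269 = -5021/4 ≈ -1255.3)
p(h) = 91 (p(h) = (15 + 9) + 67 = 24 + 67 = 91)
G + p(w(2, 8)) = -5021/4 + 91 = -4657/4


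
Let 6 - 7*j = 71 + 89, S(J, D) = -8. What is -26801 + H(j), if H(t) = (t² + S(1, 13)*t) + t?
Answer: -26163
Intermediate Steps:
j = -22 (j = 6/7 - (71 + 89)/7 = 6/7 - ⅐*160 = 6/7 - 160/7 = -22)
H(t) = t² - 7*t (H(t) = (t² - 8*t) + t = t² - 7*t)
-26801 + H(j) = -26801 - 22*(-7 - 22) = -26801 - 22*(-29) = -26801 + 638 = -26163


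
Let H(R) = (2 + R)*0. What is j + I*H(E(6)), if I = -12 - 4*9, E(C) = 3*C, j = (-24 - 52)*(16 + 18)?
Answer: -2584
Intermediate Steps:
j = -2584 (j = -76*34 = -2584)
H(R) = 0
I = -48 (I = -12 - 1*36 = -12 - 36 = -48)
j + I*H(E(6)) = -2584 - 48*0 = -2584 + 0 = -2584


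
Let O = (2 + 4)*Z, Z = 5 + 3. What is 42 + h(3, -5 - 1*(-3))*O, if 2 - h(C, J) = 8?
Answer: -246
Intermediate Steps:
h(C, J) = -6 (h(C, J) = 2 - 1*8 = 2 - 8 = -6)
Z = 8
O = 48 (O = (2 + 4)*8 = 6*8 = 48)
42 + h(3, -5 - 1*(-3))*O = 42 - 6*48 = 42 - 288 = -246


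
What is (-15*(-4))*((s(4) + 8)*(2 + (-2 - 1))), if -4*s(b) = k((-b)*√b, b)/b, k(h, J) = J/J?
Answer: -1905/4 ≈ -476.25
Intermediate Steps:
k(h, J) = 1
s(b) = -1/(4*b)
(-15*(-4))*((s(4) + 8)*(2 + (-2 - 1))) = (-15*(-4))*((-¼/4 + 8)*(2 + (-2 - 1))) = 60*((-¼*¼ + 8)*(2 - 3)) = 60*((-1/16 + 8)*(-1)) = 60*((127/16)*(-1)) = 60*(-127/16) = -1905/4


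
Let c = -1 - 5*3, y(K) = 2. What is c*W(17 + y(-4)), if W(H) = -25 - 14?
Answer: 624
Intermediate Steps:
W(H) = -39
c = -16 (c = -1 - 15 = -16)
c*W(17 + y(-4)) = -16*(-39) = 624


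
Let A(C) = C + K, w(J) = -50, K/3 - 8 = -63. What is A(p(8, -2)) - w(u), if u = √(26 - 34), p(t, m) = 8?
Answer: -107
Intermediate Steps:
K = -165 (K = 24 + 3*(-63) = 24 - 189 = -165)
u = 2*I*√2 (u = √(-8) = 2*I*√2 ≈ 2.8284*I)
A(C) = -165 + C (A(C) = C - 165 = -165 + C)
A(p(8, -2)) - w(u) = (-165 + 8) - 1*(-50) = -157 + 50 = -107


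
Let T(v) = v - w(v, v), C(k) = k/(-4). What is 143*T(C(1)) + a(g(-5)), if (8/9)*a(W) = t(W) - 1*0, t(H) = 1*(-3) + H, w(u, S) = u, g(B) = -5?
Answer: -9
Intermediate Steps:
C(k) = -k/4 (C(k) = k*(-¼) = -k/4)
t(H) = -3 + H
T(v) = 0 (T(v) = v - v = 0)
a(W) = -27/8 + 9*W/8 (a(W) = 9*((-3 + W) - 1*0)/8 = 9*((-3 + W) + 0)/8 = 9*(-3 + W)/8 = -27/8 + 9*W/8)
143*T(C(1)) + a(g(-5)) = 143*0 + (-27/8 + (9/8)*(-5)) = 0 + (-27/8 - 45/8) = 0 - 9 = -9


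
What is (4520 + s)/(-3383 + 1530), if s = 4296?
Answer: -8816/1853 ≈ -4.7577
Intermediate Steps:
(4520 + s)/(-3383 + 1530) = (4520 + 4296)/(-3383 + 1530) = 8816/(-1853) = 8816*(-1/1853) = -8816/1853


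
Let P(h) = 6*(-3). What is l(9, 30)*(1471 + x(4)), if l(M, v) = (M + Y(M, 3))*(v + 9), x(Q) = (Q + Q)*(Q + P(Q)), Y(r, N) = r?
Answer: 954018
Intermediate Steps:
P(h) = -18
x(Q) = 2*Q*(-18 + Q) (x(Q) = (Q + Q)*(Q - 18) = (2*Q)*(-18 + Q) = 2*Q*(-18 + Q))
l(M, v) = 2*M*(9 + v) (l(M, v) = (M + M)*(v + 9) = (2*M)*(9 + v) = 2*M*(9 + v))
l(9, 30)*(1471 + x(4)) = (2*9*(9 + 30))*(1471 + 2*4*(-18 + 4)) = (2*9*39)*(1471 + 2*4*(-14)) = 702*(1471 - 112) = 702*1359 = 954018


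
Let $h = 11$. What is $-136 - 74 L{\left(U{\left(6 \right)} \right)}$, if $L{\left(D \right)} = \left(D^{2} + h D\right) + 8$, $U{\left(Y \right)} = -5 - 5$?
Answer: $12$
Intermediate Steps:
$U{\left(Y \right)} = -10$ ($U{\left(Y \right)} = -5 - 5 = -10$)
$L{\left(D \right)} = 8 + D^{2} + 11 D$ ($L{\left(D \right)} = \left(D^{2} + 11 D\right) + 8 = 8 + D^{2} + 11 D$)
$-136 - 74 L{\left(U{\left(6 \right)} \right)} = -136 - 74 \left(8 + \left(-10\right)^{2} + 11 \left(-10\right)\right) = -136 - 74 \left(8 + 100 - 110\right) = -136 - -148 = -136 + 148 = 12$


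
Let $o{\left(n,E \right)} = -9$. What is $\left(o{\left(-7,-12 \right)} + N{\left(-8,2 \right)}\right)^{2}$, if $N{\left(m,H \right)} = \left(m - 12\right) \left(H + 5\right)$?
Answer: $22201$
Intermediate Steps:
$N{\left(m,H \right)} = \left(-12 + m\right) \left(5 + H\right)$
$\left(o{\left(-7,-12 \right)} + N{\left(-8,2 \right)}\right)^{2} = \left(-9 + \left(-60 - 24 + 5 \left(-8\right) + 2 \left(-8\right)\right)\right)^{2} = \left(-9 - 140\right)^{2} = \left(-149\right)^{2} = 22201$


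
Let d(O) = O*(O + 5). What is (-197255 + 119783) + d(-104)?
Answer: -67176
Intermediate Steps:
d(O) = O*(5 + O)
(-197255 + 119783) + d(-104) = (-197255 + 119783) - 104*(5 - 104) = -77472 - 104*(-99) = -77472 + 10296 = -67176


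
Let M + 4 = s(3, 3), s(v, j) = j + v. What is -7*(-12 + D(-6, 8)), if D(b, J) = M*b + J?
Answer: 112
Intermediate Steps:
M = 2 (M = -4 + (3 + 3) = -4 + 6 = 2)
D(b, J) = J + 2*b (D(b, J) = 2*b + J = J + 2*b)
-7*(-12 + D(-6, 8)) = -7*(-12 + (8 + 2*(-6))) = -7*(-12 + (8 - 12)) = -7*(-12 - 4) = -7*(-16) = 112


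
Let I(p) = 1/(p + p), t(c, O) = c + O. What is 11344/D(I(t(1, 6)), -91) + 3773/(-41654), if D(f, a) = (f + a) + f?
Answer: -827515115/6622986 ≈ -124.95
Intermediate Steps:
t(c, O) = O + c
I(p) = 1/(2*p)
D(f, a) = a + 2*f (D(f, a) = (a + f) + f = a + 2*f)
11344/D(I(t(1, 6)), -91) + 3773/(-41654) = 11344/(-91 + 2*(1/(2*(6 + 1)))) + 3773/(-41654) = 11344/(-91 + 2*((½)/7)) + 3773*(-1/41654) = 11344/(-91 + 2*((½)*(⅐))) - 3773/41654 = 11344/(-91 + 2*(1/14)) - 3773/41654 = 11344/(-91 + ⅐) - 3773/41654 = 11344/(-636/7) - 3773/41654 = 11344*(-7/636) - 3773/41654 = -19852/159 - 3773/41654 = -827515115/6622986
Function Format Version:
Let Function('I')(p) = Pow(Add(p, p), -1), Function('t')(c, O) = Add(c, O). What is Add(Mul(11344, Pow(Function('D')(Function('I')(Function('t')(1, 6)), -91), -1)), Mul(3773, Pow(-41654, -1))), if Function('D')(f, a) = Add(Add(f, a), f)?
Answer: Rational(-827515115, 6622986) ≈ -124.95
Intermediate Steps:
Function('t')(c, O) = Add(O, c)
Function('I')(p) = Mul(Rational(1, 2), Pow(p, -1)) (Function('I')(p) = Pow(Mul(2, p), -1) = Mul(Rational(1, 2), Pow(p, -1)))
Function('D')(f, a) = Add(a, Mul(2, f)) (Function('D')(f, a) = Add(Add(a, f), f) = Add(a, Mul(2, f)))
Add(Mul(11344, Pow(Function('D')(Function('I')(Function('t')(1, 6)), -91), -1)), Mul(3773, Pow(-41654, -1))) = Add(Mul(11344, Pow(Add(-91, Mul(2, Mul(Rational(1, 2), Pow(Add(6, 1), -1)))), -1)), Mul(3773, Pow(-41654, -1))) = Add(Mul(11344, Pow(Add(-91, Mul(2, Mul(Rational(1, 2), Pow(7, -1)))), -1)), Mul(3773, Rational(-1, 41654))) = Add(Mul(11344, Pow(Add(-91, Mul(2, Mul(Rational(1, 2), Rational(1, 7)))), -1)), Rational(-3773, 41654)) = Add(Mul(11344, Pow(Add(-91, Mul(2, Rational(1, 14))), -1)), Rational(-3773, 41654)) = Add(Mul(11344, Pow(Add(-91, Rational(1, 7)), -1)), Rational(-3773, 41654)) = Add(Mul(11344, Pow(Rational(-636, 7), -1)), Rational(-3773, 41654)) = Add(Mul(11344, Rational(-7, 636)), Rational(-3773, 41654)) = Add(Rational(-19852, 159), Rational(-3773, 41654)) = Rational(-827515115, 6622986)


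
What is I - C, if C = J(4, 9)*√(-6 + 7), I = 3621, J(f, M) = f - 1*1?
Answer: 3618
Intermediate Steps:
J(f, M) = -1 + f (J(f, M) = f - 1 = -1 + f)
C = 3 (C = (-1 + 4)*√(-6 + 7) = 3*√1 = 3*1 = 3)
I - C = 3621 - 1*3 = 3621 - 3 = 3618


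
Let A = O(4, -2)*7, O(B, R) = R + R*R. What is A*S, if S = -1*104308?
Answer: -1460312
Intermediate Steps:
O(B, R) = R + R²
A = 14 (A = -2*(1 - 2)*7 = -2*(-1)*7 = 2*7 = 14)
S = -104308
A*S = 14*(-104308) = -1460312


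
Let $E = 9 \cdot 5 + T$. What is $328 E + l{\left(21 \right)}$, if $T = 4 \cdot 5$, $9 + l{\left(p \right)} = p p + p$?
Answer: $21773$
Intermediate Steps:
$l{\left(p \right)} = -9 + p + p^{2}$ ($l{\left(p \right)} = -9 + \left(p p + p\right) = -9 + \left(p^{2} + p\right) = -9 + \left(p + p^{2}\right) = -9 + p + p^{2}$)
$T = 20$
$E = 65$ ($E = 9 \cdot 5 + 20 = 45 + 20 = 65$)
$328 E + l{\left(21 \right)} = 328 \cdot 65 + \left(-9 + 21 + 21^{2}\right) = 21320 + \left(-9 + 21 + 441\right) = 21320 + 453 = 21773$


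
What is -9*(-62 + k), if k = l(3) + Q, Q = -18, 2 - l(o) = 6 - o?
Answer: 729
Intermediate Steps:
l(o) = -4 + o (l(o) = 2 - (6 - o) = 2 + (-6 + o) = -4 + o)
k = -19 (k = (-4 + 3) - 18 = -1 - 18 = -19)
-9*(-62 + k) = -9*(-62 - 19) = -9*(-81) = 729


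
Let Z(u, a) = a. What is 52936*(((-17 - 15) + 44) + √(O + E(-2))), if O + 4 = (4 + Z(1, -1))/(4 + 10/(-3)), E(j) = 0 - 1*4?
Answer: 635232 + 26468*I*√14 ≈ 6.3523e+5 + 99034.0*I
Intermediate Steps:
E(j) = -4 (E(j) = 0 - 4 = -4)
O = ½ (O = -4 + (4 - 1)/(4 + 10/(-3)) = -4 + 3/(4 + 10*(-⅓)) = -4 + 3/(4 - 10/3) = -4 + 3/(⅔) = -4 + 3*(3/2) = -4 + 9/2 = ½ ≈ 0.50000)
52936*(((-17 - 15) + 44) + √(O + E(-2))) = 52936*(((-17 - 15) + 44) + √(½ - 4)) = 52936*((-32 + 44) + √(-7/2)) = 52936*(12 + I*√14/2) = 635232 + 26468*I*√14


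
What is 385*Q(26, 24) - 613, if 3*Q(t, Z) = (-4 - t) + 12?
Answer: -2923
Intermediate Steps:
Q(t, Z) = 8/3 - t/3 (Q(t, Z) = ((-4 - t) + 12)/3 = (8 - t)/3 = 8/3 - t/3)
385*Q(26, 24) - 613 = 385*(8/3 - ⅓*26) - 613 = 385*(8/3 - 26/3) - 613 = 385*(-6) - 613 = -2310 - 613 = -2923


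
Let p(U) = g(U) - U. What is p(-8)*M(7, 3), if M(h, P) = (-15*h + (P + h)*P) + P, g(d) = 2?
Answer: -720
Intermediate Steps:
p(U) = 2 - U
M(h, P) = P - 15*h + P*(P + h) (M(h, P) = (-15*h + P*(P + h)) + P = P - 15*h + P*(P + h))
p(-8)*M(7, 3) = (2 - 1*(-8))*(3 + 3² - 15*7 + 3*7) = (2 + 8)*(3 + 9 - 105 + 21) = 10*(-72) = -720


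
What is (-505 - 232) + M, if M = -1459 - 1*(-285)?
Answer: -1911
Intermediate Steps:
M = -1174 (M = -1459 + 285 = -1174)
(-505 - 232) + M = (-505 - 232) - 1174 = -737 - 1174 = -1911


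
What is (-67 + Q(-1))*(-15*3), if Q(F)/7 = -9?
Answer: 5850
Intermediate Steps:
Q(F) = -63 (Q(F) = 7*(-9) = -63)
(-67 + Q(-1))*(-15*3) = (-67 - 63)*(-15*3) = -130*(-45) = 5850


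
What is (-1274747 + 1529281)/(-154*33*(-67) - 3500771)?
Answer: -254534/3160277 ≈ -0.080542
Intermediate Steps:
(-1274747 + 1529281)/(-154*33*(-67) - 3500771) = 254534/(-5082*(-67) - 3500771) = 254534/(340494 - 3500771) = 254534/(-3160277) = 254534*(-1/3160277) = -254534/3160277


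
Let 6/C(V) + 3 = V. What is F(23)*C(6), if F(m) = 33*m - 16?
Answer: 1486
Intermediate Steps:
C(V) = 6/(-3 + V)
F(m) = -16 + 33*m
F(23)*C(6) = (-16 + 33*23)*(6/(-3 + 6)) = (-16 + 759)*(6/3) = 743*(6*(⅓)) = 743*2 = 1486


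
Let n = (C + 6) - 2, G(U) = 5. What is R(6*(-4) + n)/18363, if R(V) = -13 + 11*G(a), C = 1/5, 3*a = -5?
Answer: 14/6121 ≈ 0.0022872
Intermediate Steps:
a = -5/3 (a = (⅓)*(-5) = -5/3 ≈ -1.6667)
C = ⅕ (C = 1*(⅕) = ⅕ ≈ 0.20000)
n = 21/5 (n = (⅕ + 6) - 2 = 31/5 - 2 = 21/5 ≈ 4.2000)
R(V) = 42 (R(V) = -13 + 11*5 = -13 + 55 = 42)
R(6*(-4) + n)/18363 = 42/18363 = 42*(1/18363) = 14/6121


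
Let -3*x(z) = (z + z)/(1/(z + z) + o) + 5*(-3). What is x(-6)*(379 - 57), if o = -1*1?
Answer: 5474/13 ≈ 421.08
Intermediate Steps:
o = -1
x(z) = 5 - 2*z/(3*(-1 + 1/(2*z))) (x(z) = -((z + z)/(1/(z + z) - 1) + 5*(-3))/3 = -((2*z)/(1/(2*z) - 1) - 15)/3 = -((2*z)/(-1 + 1/(2*z)) - 15)/3 = -(2*z/(-1 + 1/(2*z)) - 15)/3 = -(-15 + 2*z/(-1 + 1/(2*z)))/3 = 5 - 2*z/(3*(-1 + 1/(2*z))))
x(-6)*(379 - 57) = ((-15 + 4*(-6)² + 30*(-6))/(3*(-1 + 2*(-6))))*(379 - 57) = ((-15 + 4*36 - 180)/(3*(-1 - 12)))*322 = ((⅓)*(-15 + 144 - 180)/(-13))*322 = ((⅓)*(-1/13)*(-51))*322 = (17/13)*322 = 5474/13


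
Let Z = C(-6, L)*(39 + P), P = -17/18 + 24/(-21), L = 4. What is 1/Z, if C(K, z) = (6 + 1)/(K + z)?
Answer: -36/4651 ≈ -0.0077403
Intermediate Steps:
C(K, z) = 7/(K + z)
P = -263/126 (P = -17*1/18 + 24*(-1/21) = -17/18 - 8/7 = -263/126 ≈ -2.0873)
Z = -4651/36 (Z = (7/(-6 + 4))*(39 - 263/126) = (7/(-2))*(4651/126) = (7*(-1/2))*(4651/126) = -7/2*4651/126 = -4651/36 ≈ -129.19)
1/Z = 1/(-4651/36) = -36/4651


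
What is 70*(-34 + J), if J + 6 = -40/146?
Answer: -205800/73 ≈ -2819.2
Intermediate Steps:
J = -458/73 (J = -6 - 40/146 = -6 - 40*1/146 = -6 - 20/73 = -458/73 ≈ -6.2740)
70*(-34 + J) = 70*(-34 - 458/73) = 70*(-2940/73) = -205800/73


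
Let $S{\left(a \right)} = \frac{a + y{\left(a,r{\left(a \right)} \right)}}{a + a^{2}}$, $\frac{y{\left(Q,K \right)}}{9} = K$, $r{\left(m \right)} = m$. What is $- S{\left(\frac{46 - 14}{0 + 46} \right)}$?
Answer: $- \frac{230}{39} \approx -5.8974$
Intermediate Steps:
$y{\left(Q,K \right)} = 9 K$
$S{\left(a \right)} = \frac{10 a}{a + a^{2}}$ ($S{\left(a \right)} = \frac{a + 9 a}{a + a^{2}} = \frac{10 a}{a + a^{2}}$)
$- S{\left(\frac{46 - 14}{0 + 46} \right)} = - \frac{10}{1 + \frac{46 - 14}{0 + 46}} = - \frac{10}{1 + \frac{32}{46}} = - \frac{10}{1 + 32 \cdot \frac{1}{46}} = - \frac{10}{1 + \frac{16}{23}} = - \frac{10}{\frac{39}{23}} = - \frac{10 \cdot 23}{39} = \left(-1\right) \frac{230}{39} = - \frac{230}{39}$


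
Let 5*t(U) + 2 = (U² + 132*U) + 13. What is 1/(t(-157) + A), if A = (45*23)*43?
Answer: 5/226461 ≈ 2.2079e-5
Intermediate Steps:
A = 44505 (A = 1035*43 = 44505)
t(U) = 11/5 + U²/5 + 132*U/5 (t(U) = -⅖ + ((U² + 132*U) + 13)/5 = -⅖ + (13 + U² + 132*U)/5 = -⅖ + (13/5 + U²/5 + 132*U/5) = 11/5 + U²/5 + 132*U/5)
1/(t(-157) + A) = 1/((11/5 + (⅕)*(-157)² + (132/5)*(-157)) + 44505) = 1/((11/5 + (⅕)*24649 - 20724/5) + 44505) = 1/((11/5 + 24649/5 - 20724/5) + 44505) = 1/(3936/5 + 44505) = 1/(226461/5) = 5/226461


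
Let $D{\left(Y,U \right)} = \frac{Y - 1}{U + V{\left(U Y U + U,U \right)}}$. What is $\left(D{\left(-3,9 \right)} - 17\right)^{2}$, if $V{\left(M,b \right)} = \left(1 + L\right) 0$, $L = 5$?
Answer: $\frac{24649}{81} \approx 304.31$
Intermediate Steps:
$V{\left(M,b \right)} = 0$ ($V{\left(M,b \right)} = \left(1 + 5\right) 0 = 6 \cdot 0 = 0$)
$D{\left(Y,U \right)} = \frac{-1 + Y}{U}$ ($D{\left(Y,U \right)} = \frac{Y - 1}{U + 0} = \frac{Y - 1}{U} = \frac{-1 + Y}{U}$)
$\left(D{\left(-3,9 \right)} - 17\right)^{2} = \left(\frac{-1 - 3}{9} - 17\right)^{2} = \left(\frac{1}{9} \left(-4\right) - 17\right)^{2} = \left(- \frac{4}{9} - 17\right)^{2} = \left(- \frac{157}{9}\right)^{2} = \frac{24649}{81}$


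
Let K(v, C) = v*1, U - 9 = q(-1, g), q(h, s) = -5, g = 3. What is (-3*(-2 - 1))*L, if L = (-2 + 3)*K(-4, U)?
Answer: -36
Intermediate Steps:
U = 4 (U = 9 - 5 = 4)
K(v, C) = v
L = -4 (L = (-2 + 3)*(-4) = 1*(-4) = -4)
(-3*(-2 - 1))*L = -3*(-2 - 1)*(-4) = -3*(-3)*(-4) = 9*(-4) = -36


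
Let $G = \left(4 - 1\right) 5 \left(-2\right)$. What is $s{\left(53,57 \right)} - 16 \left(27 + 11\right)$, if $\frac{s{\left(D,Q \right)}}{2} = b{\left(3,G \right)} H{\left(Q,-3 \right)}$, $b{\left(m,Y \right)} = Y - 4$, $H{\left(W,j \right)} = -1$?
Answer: $-540$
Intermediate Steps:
$G = -30$ ($G = 3 \left(-10\right) = -30$)
$b{\left(m,Y \right)} = -4 + Y$
$s{\left(D,Q \right)} = 68$ ($s{\left(D,Q \right)} = 2 \left(-4 - 30\right) \left(-1\right) = 2 \left(\left(-34\right) \left(-1\right)\right) = 2 \cdot 34 = 68$)
$s{\left(53,57 \right)} - 16 \left(27 + 11\right) = 68 - 16 \left(27 + 11\right) = 68 - 16 \cdot 38 = 68 - 608 = -540$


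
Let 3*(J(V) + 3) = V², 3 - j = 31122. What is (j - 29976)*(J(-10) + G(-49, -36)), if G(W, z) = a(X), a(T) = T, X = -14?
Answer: -997885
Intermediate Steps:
j = -31119 (j = 3 - 1*31122 = 3 - 31122 = -31119)
J(V) = -3 + V²/3
G(W, z) = -14
(j - 29976)*(J(-10) + G(-49, -36)) = (-31119 - 29976)*((-3 + (⅓)*(-10)²) - 14) = -61095*((-3 + (⅓)*100) - 14) = -61095*((-3 + 100/3) - 14) = -61095*(91/3 - 14) = -61095*49/3 = -997885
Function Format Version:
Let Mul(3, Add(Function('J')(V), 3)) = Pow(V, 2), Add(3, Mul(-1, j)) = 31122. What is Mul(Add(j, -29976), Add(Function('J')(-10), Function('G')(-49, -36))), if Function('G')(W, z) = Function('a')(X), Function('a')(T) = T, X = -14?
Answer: -997885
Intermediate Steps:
j = -31119 (j = Add(3, Mul(-1, 31122)) = Add(3, -31122) = -31119)
Function('J')(V) = Add(-3, Mul(Rational(1, 3), Pow(V, 2)))
Function('G')(W, z) = -14
Mul(Add(j, -29976), Add(Function('J')(-10), Function('G')(-49, -36))) = Mul(Add(-31119, -29976), Add(Add(-3, Mul(Rational(1, 3), Pow(-10, 2))), -14)) = Mul(-61095, Add(Add(-3, Mul(Rational(1, 3), 100)), -14)) = Mul(-61095, Add(Add(-3, Rational(100, 3)), -14)) = Mul(-61095, Add(Rational(91, 3), -14)) = Mul(-61095, Rational(49, 3)) = -997885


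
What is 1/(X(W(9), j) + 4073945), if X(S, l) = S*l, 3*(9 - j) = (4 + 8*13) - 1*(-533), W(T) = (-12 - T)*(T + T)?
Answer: 1/4151309 ≈ 2.4089e-7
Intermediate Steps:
W(T) = 2*T*(-12 - T) (W(T) = (-12 - T)*(2*T) = 2*T*(-12 - T))
j = -614/3 (j = 9 - ((4 + 8*13) - 1*(-533))/3 = 9 - ((4 + 104) + 533)/3 = 9 - (108 + 533)/3 = 9 - ⅓*641 = 9 - 641/3 = -614/3 ≈ -204.67)
1/(X(W(9), j) + 4073945) = 1/(-2*9*(12 + 9)*(-614/3) + 4073945) = 1/(-2*9*21*(-614/3) + 4073945) = 1/(-378*(-614/3) + 4073945) = 1/(77364 + 4073945) = 1/4151309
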